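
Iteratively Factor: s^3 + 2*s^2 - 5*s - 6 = (s + 3)*(s^2 - s - 2) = (s - 2)*(s + 3)*(s + 1)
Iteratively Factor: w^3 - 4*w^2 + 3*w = (w - 1)*(w^2 - 3*w) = (w - 3)*(w - 1)*(w)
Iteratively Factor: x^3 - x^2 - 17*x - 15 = (x + 3)*(x^2 - 4*x - 5) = (x + 1)*(x + 3)*(x - 5)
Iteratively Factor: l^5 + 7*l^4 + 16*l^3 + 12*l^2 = (l)*(l^4 + 7*l^3 + 16*l^2 + 12*l) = l*(l + 2)*(l^3 + 5*l^2 + 6*l) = l^2*(l + 2)*(l^2 + 5*l + 6) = l^2*(l + 2)^2*(l + 3)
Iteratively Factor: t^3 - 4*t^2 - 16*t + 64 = (t - 4)*(t^2 - 16) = (t - 4)*(t + 4)*(t - 4)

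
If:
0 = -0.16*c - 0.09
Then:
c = -0.56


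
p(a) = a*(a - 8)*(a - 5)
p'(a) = a*(a - 8) + a*(a - 5) + (a - 8)*(a - 5) = 3*a^2 - 26*a + 40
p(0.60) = 19.54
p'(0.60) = 25.48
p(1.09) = 29.45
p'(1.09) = 15.22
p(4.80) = 3.07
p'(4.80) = -15.68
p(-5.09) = -672.28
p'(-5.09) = 250.06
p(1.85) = 35.84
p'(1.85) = 2.17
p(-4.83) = -609.15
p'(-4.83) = 235.57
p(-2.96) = -258.24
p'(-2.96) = 143.24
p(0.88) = 25.81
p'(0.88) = 19.44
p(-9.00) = -2142.00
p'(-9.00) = 517.00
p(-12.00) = -4080.00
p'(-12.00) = 784.00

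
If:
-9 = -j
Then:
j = 9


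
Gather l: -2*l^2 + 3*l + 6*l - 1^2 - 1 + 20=-2*l^2 + 9*l + 18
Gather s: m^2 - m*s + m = m^2 - m*s + m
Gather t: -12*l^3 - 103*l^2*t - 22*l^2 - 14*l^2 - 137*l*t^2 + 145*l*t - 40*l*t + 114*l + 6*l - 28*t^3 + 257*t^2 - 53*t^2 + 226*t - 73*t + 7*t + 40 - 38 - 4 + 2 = -12*l^3 - 36*l^2 + 120*l - 28*t^3 + t^2*(204 - 137*l) + t*(-103*l^2 + 105*l + 160)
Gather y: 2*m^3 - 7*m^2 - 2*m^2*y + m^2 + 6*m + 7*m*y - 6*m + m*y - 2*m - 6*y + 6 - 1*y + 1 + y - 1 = 2*m^3 - 6*m^2 - 2*m + y*(-2*m^2 + 8*m - 6) + 6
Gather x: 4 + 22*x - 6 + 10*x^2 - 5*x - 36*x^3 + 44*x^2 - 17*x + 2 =-36*x^3 + 54*x^2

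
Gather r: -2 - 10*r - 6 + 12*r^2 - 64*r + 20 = 12*r^2 - 74*r + 12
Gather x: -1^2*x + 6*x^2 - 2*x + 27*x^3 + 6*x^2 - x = 27*x^3 + 12*x^2 - 4*x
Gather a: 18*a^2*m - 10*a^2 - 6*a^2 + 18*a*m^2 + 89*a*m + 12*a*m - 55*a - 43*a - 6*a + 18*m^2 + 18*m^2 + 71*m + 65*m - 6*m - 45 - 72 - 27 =a^2*(18*m - 16) + a*(18*m^2 + 101*m - 104) + 36*m^2 + 130*m - 144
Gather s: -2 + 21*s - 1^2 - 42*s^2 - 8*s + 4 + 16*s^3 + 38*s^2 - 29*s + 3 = 16*s^3 - 4*s^2 - 16*s + 4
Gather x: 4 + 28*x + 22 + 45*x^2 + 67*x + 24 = 45*x^2 + 95*x + 50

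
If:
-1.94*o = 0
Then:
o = 0.00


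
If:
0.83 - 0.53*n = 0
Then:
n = 1.57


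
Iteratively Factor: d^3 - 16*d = (d + 4)*(d^2 - 4*d) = (d - 4)*(d + 4)*(d)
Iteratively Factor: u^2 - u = (u)*(u - 1)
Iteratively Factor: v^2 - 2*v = (v)*(v - 2)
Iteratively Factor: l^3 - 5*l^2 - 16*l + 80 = (l - 4)*(l^2 - l - 20) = (l - 4)*(l + 4)*(l - 5)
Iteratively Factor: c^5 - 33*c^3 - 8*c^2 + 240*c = (c - 5)*(c^4 + 5*c^3 - 8*c^2 - 48*c) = (c - 5)*(c + 4)*(c^3 + c^2 - 12*c) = (c - 5)*(c - 3)*(c + 4)*(c^2 + 4*c) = (c - 5)*(c - 3)*(c + 4)^2*(c)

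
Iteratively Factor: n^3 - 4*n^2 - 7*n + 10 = (n - 1)*(n^2 - 3*n - 10) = (n - 1)*(n + 2)*(n - 5)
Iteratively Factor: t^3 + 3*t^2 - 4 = (t + 2)*(t^2 + t - 2) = (t - 1)*(t + 2)*(t + 2)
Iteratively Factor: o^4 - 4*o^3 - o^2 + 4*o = (o)*(o^3 - 4*o^2 - o + 4) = o*(o - 1)*(o^2 - 3*o - 4) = o*(o - 1)*(o + 1)*(o - 4)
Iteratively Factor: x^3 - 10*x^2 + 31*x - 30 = (x - 3)*(x^2 - 7*x + 10) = (x - 3)*(x - 2)*(x - 5)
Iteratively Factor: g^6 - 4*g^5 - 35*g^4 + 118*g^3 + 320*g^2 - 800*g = (g - 5)*(g^5 + g^4 - 30*g^3 - 32*g^2 + 160*g) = (g - 5)*(g + 4)*(g^4 - 3*g^3 - 18*g^2 + 40*g) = g*(g - 5)*(g + 4)*(g^3 - 3*g^2 - 18*g + 40) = g*(g - 5)^2*(g + 4)*(g^2 + 2*g - 8) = g*(g - 5)^2*(g - 2)*(g + 4)*(g + 4)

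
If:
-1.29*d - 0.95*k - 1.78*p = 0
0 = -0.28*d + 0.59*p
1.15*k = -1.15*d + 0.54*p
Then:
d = 0.00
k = 0.00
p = 0.00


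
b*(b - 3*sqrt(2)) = b^2 - 3*sqrt(2)*b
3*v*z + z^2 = z*(3*v + z)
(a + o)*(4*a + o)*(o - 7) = 4*a^2*o - 28*a^2 + 5*a*o^2 - 35*a*o + o^3 - 7*o^2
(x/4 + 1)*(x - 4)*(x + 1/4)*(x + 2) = x^4/4 + 9*x^3/16 - 31*x^2/8 - 9*x - 2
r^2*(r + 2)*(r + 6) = r^4 + 8*r^3 + 12*r^2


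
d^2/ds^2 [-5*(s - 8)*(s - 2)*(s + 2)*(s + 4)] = -60*s^2 + 120*s + 360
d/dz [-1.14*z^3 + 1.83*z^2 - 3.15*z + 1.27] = -3.42*z^2 + 3.66*z - 3.15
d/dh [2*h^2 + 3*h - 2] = 4*h + 3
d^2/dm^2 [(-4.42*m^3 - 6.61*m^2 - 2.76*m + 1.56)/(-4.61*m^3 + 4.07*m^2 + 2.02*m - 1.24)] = (2.27373675443232e-13*m^7 + 446.81503*m^6 + 598.894320000001*m^5 - 642.425628*m^4 + 54.1604679999998*m^3 - 123.483648*m^2 + 100.90536*m + 5.676704)/(97.972181*m^9 - 259.488141*m^8 + 100.304841*m^7 + 239.042593*m^6 - 183.54585*m^5 - 57.483024*m^4 + 74.189816*m^3 - 3.595008*m^2 - 9.317856*m + 1.906624)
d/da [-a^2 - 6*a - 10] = -2*a - 6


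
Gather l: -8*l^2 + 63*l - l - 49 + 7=-8*l^2 + 62*l - 42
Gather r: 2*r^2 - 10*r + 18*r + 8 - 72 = 2*r^2 + 8*r - 64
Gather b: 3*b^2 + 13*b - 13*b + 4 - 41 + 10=3*b^2 - 27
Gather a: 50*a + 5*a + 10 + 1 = 55*a + 11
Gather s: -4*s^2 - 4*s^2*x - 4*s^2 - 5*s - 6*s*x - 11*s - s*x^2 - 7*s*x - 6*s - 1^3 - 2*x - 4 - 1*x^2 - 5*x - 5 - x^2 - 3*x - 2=s^2*(-4*x - 8) + s*(-x^2 - 13*x - 22) - 2*x^2 - 10*x - 12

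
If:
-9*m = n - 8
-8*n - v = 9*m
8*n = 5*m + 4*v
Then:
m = 320/329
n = -248/329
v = -128/47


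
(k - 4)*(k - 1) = k^2 - 5*k + 4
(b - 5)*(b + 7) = b^2 + 2*b - 35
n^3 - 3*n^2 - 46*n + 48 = (n - 8)*(n - 1)*(n + 6)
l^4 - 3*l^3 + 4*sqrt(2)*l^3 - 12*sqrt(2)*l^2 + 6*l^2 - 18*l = l*(l - 3)*(l + sqrt(2))*(l + 3*sqrt(2))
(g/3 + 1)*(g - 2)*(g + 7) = g^3/3 + 8*g^2/3 + g/3 - 14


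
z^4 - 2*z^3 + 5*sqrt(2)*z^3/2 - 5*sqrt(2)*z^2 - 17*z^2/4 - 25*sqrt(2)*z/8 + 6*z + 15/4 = (z - 5/2)*(z + 1/2)*(z - sqrt(2)/2)*(z + 3*sqrt(2))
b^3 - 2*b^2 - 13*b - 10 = (b - 5)*(b + 1)*(b + 2)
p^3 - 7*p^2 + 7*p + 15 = (p - 5)*(p - 3)*(p + 1)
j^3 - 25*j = j*(j - 5)*(j + 5)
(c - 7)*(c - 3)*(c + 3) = c^3 - 7*c^2 - 9*c + 63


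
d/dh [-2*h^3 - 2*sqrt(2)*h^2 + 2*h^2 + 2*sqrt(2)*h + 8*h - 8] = -6*h^2 - 4*sqrt(2)*h + 4*h + 2*sqrt(2) + 8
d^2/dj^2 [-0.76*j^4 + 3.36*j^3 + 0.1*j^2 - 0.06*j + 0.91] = -9.12*j^2 + 20.16*j + 0.2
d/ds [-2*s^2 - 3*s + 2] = -4*s - 3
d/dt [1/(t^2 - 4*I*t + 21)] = 2*(-t + 2*I)/(t^2 - 4*I*t + 21)^2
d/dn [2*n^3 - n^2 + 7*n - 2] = 6*n^2 - 2*n + 7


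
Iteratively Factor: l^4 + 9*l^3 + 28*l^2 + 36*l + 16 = (l + 2)*(l^3 + 7*l^2 + 14*l + 8) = (l + 2)^2*(l^2 + 5*l + 4) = (l + 1)*(l + 2)^2*(l + 4)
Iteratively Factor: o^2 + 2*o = (o + 2)*(o)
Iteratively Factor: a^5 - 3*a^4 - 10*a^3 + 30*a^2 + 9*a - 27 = (a + 3)*(a^4 - 6*a^3 + 8*a^2 + 6*a - 9) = (a - 3)*(a + 3)*(a^3 - 3*a^2 - a + 3) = (a - 3)*(a - 1)*(a + 3)*(a^2 - 2*a - 3) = (a - 3)*(a - 1)*(a + 1)*(a + 3)*(a - 3)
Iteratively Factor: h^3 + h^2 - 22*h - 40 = (h + 4)*(h^2 - 3*h - 10) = (h + 2)*(h + 4)*(h - 5)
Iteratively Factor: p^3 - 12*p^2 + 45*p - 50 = (p - 2)*(p^2 - 10*p + 25) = (p - 5)*(p - 2)*(p - 5)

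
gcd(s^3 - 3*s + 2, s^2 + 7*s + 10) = s + 2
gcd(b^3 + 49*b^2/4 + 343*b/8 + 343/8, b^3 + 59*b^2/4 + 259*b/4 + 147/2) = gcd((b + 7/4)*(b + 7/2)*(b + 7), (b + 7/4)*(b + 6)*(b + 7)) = b^2 + 35*b/4 + 49/4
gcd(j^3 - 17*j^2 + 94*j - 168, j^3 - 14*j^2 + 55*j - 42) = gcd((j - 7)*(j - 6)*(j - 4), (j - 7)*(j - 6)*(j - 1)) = j^2 - 13*j + 42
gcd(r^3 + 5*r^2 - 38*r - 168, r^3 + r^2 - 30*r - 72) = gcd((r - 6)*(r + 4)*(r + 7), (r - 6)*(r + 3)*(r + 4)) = r^2 - 2*r - 24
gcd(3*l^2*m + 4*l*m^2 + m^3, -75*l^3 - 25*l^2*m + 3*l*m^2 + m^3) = 3*l + m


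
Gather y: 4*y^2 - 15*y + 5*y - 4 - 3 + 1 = 4*y^2 - 10*y - 6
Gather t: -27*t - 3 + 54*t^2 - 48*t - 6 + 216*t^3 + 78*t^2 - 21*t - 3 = 216*t^3 + 132*t^2 - 96*t - 12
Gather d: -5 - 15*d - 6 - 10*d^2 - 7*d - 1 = -10*d^2 - 22*d - 12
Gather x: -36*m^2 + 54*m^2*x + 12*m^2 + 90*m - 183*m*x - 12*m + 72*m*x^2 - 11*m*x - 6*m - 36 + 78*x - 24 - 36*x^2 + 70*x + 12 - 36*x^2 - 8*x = -24*m^2 + 72*m + x^2*(72*m - 72) + x*(54*m^2 - 194*m + 140) - 48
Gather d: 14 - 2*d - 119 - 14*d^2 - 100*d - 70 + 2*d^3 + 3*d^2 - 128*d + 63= 2*d^3 - 11*d^2 - 230*d - 112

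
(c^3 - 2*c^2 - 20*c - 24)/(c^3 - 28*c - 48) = (c + 2)/(c + 4)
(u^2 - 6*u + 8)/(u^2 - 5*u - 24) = (-u^2 + 6*u - 8)/(-u^2 + 5*u + 24)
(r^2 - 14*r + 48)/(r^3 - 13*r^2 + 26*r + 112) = (r - 6)/(r^2 - 5*r - 14)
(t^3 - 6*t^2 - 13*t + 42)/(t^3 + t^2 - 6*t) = (t - 7)/t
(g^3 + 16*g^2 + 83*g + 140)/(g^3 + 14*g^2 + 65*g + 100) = (g + 7)/(g + 5)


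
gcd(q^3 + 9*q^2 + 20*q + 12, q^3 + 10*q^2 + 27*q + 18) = q^2 + 7*q + 6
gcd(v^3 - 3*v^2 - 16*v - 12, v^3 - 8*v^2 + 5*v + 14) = v + 1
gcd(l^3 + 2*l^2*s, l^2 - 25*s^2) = 1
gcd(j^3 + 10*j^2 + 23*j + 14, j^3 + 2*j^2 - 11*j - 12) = j + 1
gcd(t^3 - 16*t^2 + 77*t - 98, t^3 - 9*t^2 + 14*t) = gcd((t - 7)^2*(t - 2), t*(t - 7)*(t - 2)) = t^2 - 9*t + 14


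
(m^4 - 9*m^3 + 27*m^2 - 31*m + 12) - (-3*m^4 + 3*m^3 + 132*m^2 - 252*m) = 4*m^4 - 12*m^3 - 105*m^2 + 221*m + 12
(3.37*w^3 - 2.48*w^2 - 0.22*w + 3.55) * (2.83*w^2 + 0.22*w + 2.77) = 9.5371*w^5 - 6.277*w^4 + 8.1667*w^3 + 3.1285*w^2 + 0.1716*w + 9.8335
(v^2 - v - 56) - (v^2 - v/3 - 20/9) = -2*v/3 - 484/9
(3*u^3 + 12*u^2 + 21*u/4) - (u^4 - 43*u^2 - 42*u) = -u^4 + 3*u^3 + 55*u^2 + 189*u/4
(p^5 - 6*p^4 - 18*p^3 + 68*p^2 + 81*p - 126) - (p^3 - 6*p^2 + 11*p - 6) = p^5 - 6*p^4 - 19*p^3 + 74*p^2 + 70*p - 120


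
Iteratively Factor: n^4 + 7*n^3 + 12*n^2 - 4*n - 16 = (n + 4)*(n^3 + 3*n^2 - 4) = (n - 1)*(n + 4)*(n^2 + 4*n + 4) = (n - 1)*(n + 2)*(n + 4)*(n + 2)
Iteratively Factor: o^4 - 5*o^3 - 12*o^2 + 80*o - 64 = (o - 4)*(o^3 - o^2 - 16*o + 16) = (o - 4)*(o - 1)*(o^2 - 16) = (o - 4)^2*(o - 1)*(o + 4)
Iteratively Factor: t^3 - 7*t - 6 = (t - 3)*(t^2 + 3*t + 2) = (t - 3)*(t + 2)*(t + 1)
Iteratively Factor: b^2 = (b)*(b)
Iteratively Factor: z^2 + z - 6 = (z + 3)*(z - 2)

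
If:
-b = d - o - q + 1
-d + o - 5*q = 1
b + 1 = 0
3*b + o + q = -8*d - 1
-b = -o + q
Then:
No Solution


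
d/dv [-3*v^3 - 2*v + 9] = -9*v^2 - 2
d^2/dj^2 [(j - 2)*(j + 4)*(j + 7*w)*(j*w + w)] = 6*w*(2*j^2 + 7*j*w + 3*j + 7*w - 2)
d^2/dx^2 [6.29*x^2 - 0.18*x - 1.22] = 12.5800000000000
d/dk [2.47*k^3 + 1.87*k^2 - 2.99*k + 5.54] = 7.41*k^2 + 3.74*k - 2.99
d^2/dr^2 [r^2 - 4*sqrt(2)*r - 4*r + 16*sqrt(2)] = 2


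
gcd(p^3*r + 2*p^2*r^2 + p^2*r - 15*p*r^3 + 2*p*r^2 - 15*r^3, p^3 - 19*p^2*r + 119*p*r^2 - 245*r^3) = 1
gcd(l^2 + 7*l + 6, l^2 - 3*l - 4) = l + 1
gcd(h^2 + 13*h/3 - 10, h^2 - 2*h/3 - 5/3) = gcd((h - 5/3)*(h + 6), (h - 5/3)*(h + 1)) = h - 5/3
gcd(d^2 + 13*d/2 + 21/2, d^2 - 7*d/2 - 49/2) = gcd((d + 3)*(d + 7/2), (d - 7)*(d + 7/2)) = d + 7/2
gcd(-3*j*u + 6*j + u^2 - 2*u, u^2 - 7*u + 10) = u - 2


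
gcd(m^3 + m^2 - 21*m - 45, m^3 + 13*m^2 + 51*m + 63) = m^2 + 6*m + 9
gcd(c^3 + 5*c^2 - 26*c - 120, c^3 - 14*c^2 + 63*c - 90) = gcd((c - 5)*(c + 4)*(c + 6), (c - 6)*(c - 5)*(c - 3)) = c - 5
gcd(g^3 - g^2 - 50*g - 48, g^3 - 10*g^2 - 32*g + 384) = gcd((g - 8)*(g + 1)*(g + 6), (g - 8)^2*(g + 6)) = g^2 - 2*g - 48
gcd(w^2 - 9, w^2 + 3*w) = w + 3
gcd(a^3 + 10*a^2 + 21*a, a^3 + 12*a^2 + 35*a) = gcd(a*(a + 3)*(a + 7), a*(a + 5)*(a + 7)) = a^2 + 7*a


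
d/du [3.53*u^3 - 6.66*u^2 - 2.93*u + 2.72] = 10.59*u^2 - 13.32*u - 2.93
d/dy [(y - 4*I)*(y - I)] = 2*y - 5*I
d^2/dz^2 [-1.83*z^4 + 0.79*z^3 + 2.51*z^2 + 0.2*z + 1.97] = -21.96*z^2 + 4.74*z + 5.02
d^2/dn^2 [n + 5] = 0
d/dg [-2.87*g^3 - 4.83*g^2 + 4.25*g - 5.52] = -8.61*g^2 - 9.66*g + 4.25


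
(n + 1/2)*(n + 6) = n^2 + 13*n/2 + 3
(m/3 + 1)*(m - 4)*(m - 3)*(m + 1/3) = m^4/3 - 11*m^3/9 - 31*m^2/9 + 11*m + 4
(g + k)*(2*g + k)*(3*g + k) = 6*g^3 + 11*g^2*k + 6*g*k^2 + k^3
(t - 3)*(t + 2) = t^2 - t - 6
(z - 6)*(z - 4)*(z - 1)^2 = z^4 - 12*z^3 + 45*z^2 - 58*z + 24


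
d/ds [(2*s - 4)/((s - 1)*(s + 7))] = 2*(-s^2 + 4*s + 5)/(s^4 + 12*s^3 + 22*s^2 - 84*s + 49)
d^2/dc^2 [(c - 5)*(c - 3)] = 2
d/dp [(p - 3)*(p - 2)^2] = (p - 2)*(3*p - 8)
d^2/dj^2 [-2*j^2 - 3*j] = -4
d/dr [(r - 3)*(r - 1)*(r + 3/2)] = 3*r^2 - 5*r - 3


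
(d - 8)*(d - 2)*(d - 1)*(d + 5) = d^4 - 6*d^3 - 29*d^2 + 114*d - 80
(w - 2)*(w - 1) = w^2 - 3*w + 2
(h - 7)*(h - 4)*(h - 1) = h^3 - 12*h^2 + 39*h - 28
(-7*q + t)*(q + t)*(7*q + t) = -49*q^3 - 49*q^2*t + q*t^2 + t^3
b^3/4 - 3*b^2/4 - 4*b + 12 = (b/4 + 1)*(b - 4)*(b - 3)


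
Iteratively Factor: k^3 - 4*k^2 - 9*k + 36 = (k - 4)*(k^2 - 9) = (k - 4)*(k - 3)*(k + 3)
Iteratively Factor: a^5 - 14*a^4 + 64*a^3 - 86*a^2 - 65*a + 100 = (a - 4)*(a^4 - 10*a^3 + 24*a^2 + 10*a - 25) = (a - 5)*(a - 4)*(a^3 - 5*a^2 - a + 5) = (a - 5)^2*(a - 4)*(a^2 - 1) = (a - 5)^2*(a - 4)*(a + 1)*(a - 1)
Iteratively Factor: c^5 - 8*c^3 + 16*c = (c + 2)*(c^4 - 2*c^3 - 4*c^2 + 8*c) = (c - 2)*(c + 2)*(c^3 - 4*c) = c*(c - 2)*(c + 2)*(c^2 - 4) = c*(c - 2)*(c + 2)^2*(c - 2)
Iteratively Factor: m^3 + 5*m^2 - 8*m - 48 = (m + 4)*(m^2 + m - 12) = (m + 4)^2*(m - 3)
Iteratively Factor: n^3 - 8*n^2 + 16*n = (n - 4)*(n^2 - 4*n) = (n - 4)^2*(n)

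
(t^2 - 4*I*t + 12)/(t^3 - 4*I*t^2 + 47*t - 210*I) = (t + 2*I)/(t^2 + 2*I*t + 35)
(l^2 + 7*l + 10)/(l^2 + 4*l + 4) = (l + 5)/(l + 2)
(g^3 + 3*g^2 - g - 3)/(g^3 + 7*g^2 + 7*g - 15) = (g + 1)/(g + 5)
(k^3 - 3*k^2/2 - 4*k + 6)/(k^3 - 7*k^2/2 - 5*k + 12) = (k - 2)/(k - 4)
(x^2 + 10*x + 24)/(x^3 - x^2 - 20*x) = (x + 6)/(x*(x - 5))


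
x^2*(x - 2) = x^3 - 2*x^2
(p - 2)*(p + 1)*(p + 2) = p^3 + p^2 - 4*p - 4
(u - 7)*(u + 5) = u^2 - 2*u - 35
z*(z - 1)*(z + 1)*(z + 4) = z^4 + 4*z^3 - z^2 - 4*z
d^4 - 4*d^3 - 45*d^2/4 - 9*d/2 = d*(d - 6)*(d + 1/2)*(d + 3/2)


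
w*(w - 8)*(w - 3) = w^3 - 11*w^2 + 24*w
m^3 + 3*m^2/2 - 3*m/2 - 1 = (m - 1)*(m + 1/2)*(m + 2)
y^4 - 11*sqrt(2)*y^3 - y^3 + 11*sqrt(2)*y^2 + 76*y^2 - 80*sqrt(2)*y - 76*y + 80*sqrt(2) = (y - 1)*(y - 5*sqrt(2))*(y - 4*sqrt(2))*(y - 2*sqrt(2))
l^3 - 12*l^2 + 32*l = l*(l - 8)*(l - 4)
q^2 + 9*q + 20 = (q + 4)*(q + 5)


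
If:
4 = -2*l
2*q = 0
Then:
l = -2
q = 0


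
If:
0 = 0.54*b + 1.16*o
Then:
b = -2.14814814814815*o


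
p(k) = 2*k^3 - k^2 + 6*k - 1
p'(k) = 6*k^2 - 2*k + 6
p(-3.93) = -161.42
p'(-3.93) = 106.53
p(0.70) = 3.40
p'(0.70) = 7.54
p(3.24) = 75.97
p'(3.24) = 62.51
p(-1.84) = -27.88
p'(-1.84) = 29.99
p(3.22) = 74.72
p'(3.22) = 61.77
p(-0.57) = -5.12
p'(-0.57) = 9.09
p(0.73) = 3.63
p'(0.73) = 7.74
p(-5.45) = -387.16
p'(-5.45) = 195.12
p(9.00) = 1430.00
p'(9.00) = 474.00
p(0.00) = -1.00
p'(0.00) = 6.00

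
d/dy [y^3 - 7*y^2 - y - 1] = 3*y^2 - 14*y - 1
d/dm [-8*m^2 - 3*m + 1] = -16*m - 3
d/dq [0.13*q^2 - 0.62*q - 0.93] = 0.26*q - 0.62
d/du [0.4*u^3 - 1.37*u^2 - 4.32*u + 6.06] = 1.2*u^2 - 2.74*u - 4.32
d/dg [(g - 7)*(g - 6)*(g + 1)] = 3*g^2 - 24*g + 29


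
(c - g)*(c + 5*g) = c^2 + 4*c*g - 5*g^2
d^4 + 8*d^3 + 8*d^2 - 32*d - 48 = (d - 2)*(d + 2)^2*(d + 6)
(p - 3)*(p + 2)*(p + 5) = p^3 + 4*p^2 - 11*p - 30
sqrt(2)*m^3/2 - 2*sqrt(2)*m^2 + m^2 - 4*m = m*(m - 4)*(sqrt(2)*m/2 + 1)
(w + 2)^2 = w^2 + 4*w + 4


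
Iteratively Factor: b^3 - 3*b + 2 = (b + 2)*(b^2 - 2*b + 1) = (b - 1)*(b + 2)*(b - 1)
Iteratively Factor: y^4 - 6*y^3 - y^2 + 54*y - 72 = (y - 3)*(y^3 - 3*y^2 - 10*y + 24) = (y - 3)*(y - 2)*(y^2 - y - 12) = (y - 4)*(y - 3)*(y - 2)*(y + 3)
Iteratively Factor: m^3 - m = (m + 1)*(m^2 - m) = (m - 1)*(m + 1)*(m)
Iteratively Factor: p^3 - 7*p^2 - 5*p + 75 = (p - 5)*(p^2 - 2*p - 15) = (p - 5)^2*(p + 3)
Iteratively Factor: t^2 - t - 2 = (t - 2)*(t + 1)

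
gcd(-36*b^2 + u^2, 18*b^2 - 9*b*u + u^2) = -6*b + u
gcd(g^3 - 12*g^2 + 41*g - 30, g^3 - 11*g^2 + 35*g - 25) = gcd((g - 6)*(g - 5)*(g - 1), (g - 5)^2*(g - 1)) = g^2 - 6*g + 5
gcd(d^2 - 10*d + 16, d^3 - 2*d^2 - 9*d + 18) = d - 2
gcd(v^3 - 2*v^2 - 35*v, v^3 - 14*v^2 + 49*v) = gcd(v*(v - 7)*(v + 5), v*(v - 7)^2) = v^2 - 7*v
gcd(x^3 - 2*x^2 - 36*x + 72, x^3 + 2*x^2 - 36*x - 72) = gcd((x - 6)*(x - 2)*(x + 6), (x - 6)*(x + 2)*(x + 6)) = x^2 - 36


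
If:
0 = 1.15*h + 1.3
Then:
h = -1.13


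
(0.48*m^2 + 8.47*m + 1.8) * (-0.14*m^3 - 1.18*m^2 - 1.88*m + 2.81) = -0.0672*m^5 - 1.7522*m^4 - 11.149*m^3 - 16.6988*m^2 + 20.4167*m + 5.058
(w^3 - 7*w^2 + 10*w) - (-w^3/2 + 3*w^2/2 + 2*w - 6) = 3*w^3/2 - 17*w^2/2 + 8*w + 6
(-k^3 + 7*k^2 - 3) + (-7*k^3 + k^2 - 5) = -8*k^3 + 8*k^2 - 8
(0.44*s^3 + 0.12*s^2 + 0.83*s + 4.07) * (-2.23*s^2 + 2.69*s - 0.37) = -0.9812*s^5 + 0.916*s^4 - 1.6909*s^3 - 6.8878*s^2 + 10.6412*s - 1.5059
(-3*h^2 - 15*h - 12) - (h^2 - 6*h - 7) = -4*h^2 - 9*h - 5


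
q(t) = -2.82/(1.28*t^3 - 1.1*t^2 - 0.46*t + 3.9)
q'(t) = -2.82*(-3.84*t^2 + 2.2*t + 0.46)/(1.28*t^3 - 1.1*t^2 - 0.46*t + 3.9)^2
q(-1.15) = -2.74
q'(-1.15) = 19.09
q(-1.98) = 0.30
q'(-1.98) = 0.60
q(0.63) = -0.81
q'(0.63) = -0.07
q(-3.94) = 0.03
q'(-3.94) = 0.02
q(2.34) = -0.21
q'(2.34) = 0.25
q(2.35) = -0.21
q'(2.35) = 0.25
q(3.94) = -0.04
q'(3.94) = 0.04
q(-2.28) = 0.18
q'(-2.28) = 0.27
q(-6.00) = 0.01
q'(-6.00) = 0.00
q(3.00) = -0.10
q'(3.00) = 0.10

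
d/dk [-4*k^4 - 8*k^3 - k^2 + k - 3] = -16*k^3 - 24*k^2 - 2*k + 1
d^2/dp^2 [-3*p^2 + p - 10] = -6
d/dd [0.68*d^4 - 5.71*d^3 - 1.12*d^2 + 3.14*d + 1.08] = 2.72*d^3 - 17.13*d^2 - 2.24*d + 3.14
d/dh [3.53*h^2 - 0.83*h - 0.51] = 7.06*h - 0.83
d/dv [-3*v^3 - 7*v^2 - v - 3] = -9*v^2 - 14*v - 1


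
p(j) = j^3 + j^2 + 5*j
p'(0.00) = 5.00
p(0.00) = 0.00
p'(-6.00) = 101.00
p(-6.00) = -210.00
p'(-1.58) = 9.33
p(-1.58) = -9.35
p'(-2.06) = 13.61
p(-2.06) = -14.80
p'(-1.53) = 8.96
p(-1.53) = -8.89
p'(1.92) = 19.90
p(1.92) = 20.36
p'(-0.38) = 4.67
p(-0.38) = -1.81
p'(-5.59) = 87.56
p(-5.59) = -171.38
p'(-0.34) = 4.67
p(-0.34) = -1.62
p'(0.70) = 7.87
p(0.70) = 4.33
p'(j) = 3*j^2 + 2*j + 5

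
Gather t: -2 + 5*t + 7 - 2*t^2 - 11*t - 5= -2*t^2 - 6*t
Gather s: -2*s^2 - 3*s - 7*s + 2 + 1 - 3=-2*s^2 - 10*s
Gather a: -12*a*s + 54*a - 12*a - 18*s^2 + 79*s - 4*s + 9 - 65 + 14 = a*(42 - 12*s) - 18*s^2 + 75*s - 42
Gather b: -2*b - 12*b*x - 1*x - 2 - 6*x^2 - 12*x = b*(-12*x - 2) - 6*x^2 - 13*x - 2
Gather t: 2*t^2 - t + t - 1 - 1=2*t^2 - 2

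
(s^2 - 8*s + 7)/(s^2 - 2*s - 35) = (s - 1)/(s + 5)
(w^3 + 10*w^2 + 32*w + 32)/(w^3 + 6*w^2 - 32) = (w + 2)/(w - 2)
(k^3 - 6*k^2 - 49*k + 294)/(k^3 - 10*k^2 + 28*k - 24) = (k^2 - 49)/(k^2 - 4*k + 4)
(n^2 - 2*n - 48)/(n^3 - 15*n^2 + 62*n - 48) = (n + 6)/(n^2 - 7*n + 6)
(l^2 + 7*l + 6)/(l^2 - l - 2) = (l + 6)/(l - 2)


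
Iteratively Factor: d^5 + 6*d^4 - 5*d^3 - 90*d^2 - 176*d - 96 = (d + 2)*(d^4 + 4*d^3 - 13*d^2 - 64*d - 48) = (d + 1)*(d + 2)*(d^3 + 3*d^2 - 16*d - 48) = (d + 1)*(d + 2)*(d + 3)*(d^2 - 16) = (d + 1)*(d + 2)*(d + 3)*(d + 4)*(d - 4)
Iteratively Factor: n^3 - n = (n + 1)*(n^2 - n) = n*(n + 1)*(n - 1)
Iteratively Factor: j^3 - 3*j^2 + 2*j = (j)*(j^2 - 3*j + 2) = j*(j - 1)*(j - 2)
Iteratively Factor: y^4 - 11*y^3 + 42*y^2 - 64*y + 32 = (y - 4)*(y^3 - 7*y^2 + 14*y - 8) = (y - 4)^2*(y^2 - 3*y + 2) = (y - 4)^2*(y - 1)*(y - 2)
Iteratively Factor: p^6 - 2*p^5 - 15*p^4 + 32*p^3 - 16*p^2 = (p - 1)*(p^5 - p^4 - 16*p^3 + 16*p^2) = p*(p - 1)*(p^4 - p^3 - 16*p^2 + 16*p) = p^2*(p - 1)*(p^3 - p^2 - 16*p + 16) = p^2*(p - 1)*(p + 4)*(p^2 - 5*p + 4) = p^2*(p - 4)*(p - 1)*(p + 4)*(p - 1)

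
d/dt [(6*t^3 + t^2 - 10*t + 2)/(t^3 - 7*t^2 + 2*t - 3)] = (-43*t^4 + 44*t^3 - 128*t^2 + 22*t + 26)/(t^6 - 14*t^5 + 53*t^4 - 34*t^3 + 46*t^2 - 12*t + 9)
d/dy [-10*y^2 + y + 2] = 1 - 20*y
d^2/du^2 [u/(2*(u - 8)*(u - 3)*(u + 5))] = (3*u^5 - 18*u^4 + 67*u^3 - 720*u^2 + 2160*u + 3720)/(u^9 - 18*u^8 + 15*u^7 + 1260*u^6 - 4785*u^5 - 26658*u^4 + 147329*u^3 + 86760*u^2 - 1339200*u + 1728000)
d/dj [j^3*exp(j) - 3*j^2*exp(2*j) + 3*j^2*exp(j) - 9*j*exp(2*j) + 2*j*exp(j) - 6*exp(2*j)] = (j^3 - 6*j^2*exp(j) + 6*j^2 - 24*j*exp(j) + 8*j - 21*exp(j) + 2)*exp(j)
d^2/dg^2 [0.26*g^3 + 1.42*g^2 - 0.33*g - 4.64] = 1.56*g + 2.84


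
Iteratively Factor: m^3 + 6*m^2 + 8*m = (m + 2)*(m^2 + 4*m) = (m + 2)*(m + 4)*(m)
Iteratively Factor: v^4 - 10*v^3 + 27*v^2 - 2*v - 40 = (v + 1)*(v^3 - 11*v^2 + 38*v - 40) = (v - 5)*(v + 1)*(v^2 - 6*v + 8) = (v - 5)*(v - 2)*(v + 1)*(v - 4)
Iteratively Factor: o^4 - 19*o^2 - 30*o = (o)*(o^3 - 19*o - 30) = o*(o - 5)*(o^2 + 5*o + 6) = o*(o - 5)*(o + 2)*(o + 3)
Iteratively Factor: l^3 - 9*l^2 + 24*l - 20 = (l - 2)*(l^2 - 7*l + 10) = (l - 5)*(l - 2)*(l - 2)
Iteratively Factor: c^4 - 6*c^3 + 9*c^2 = (c - 3)*(c^3 - 3*c^2) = c*(c - 3)*(c^2 - 3*c) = c*(c - 3)^2*(c)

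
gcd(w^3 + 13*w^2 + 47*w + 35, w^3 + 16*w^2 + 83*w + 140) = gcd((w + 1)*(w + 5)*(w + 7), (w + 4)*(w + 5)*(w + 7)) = w^2 + 12*w + 35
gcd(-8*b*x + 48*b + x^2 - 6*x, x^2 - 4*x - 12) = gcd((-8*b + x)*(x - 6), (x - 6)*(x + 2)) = x - 6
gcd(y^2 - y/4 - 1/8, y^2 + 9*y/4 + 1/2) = y + 1/4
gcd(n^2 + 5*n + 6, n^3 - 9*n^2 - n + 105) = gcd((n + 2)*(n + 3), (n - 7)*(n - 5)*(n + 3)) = n + 3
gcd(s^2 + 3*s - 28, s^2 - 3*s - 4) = s - 4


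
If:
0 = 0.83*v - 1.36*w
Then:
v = 1.63855421686747*w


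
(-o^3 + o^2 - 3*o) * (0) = 0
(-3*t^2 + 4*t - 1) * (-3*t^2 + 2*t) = 9*t^4 - 18*t^3 + 11*t^2 - 2*t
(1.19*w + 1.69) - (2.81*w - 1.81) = 3.5 - 1.62*w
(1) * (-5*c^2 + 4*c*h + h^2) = -5*c^2 + 4*c*h + h^2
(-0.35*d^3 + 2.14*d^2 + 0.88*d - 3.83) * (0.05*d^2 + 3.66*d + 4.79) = -0.0175*d^5 - 1.174*d^4 + 6.1999*d^3 + 13.2799*d^2 - 9.8026*d - 18.3457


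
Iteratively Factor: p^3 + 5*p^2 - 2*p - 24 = (p - 2)*(p^2 + 7*p + 12) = (p - 2)*(p + 4)*(p + 3)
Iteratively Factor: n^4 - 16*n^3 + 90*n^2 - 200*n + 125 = (n - 5)*(n^3 - 11*n^2 + 35*n - 25) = (n - 5)^2*(n^2 - 6*n + 5) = (n - 5)^2*(n - 1)*(n - 5)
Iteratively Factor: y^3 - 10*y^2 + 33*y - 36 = (y - 3)*(y^2 - 7*y + 12) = (y - 4)*(y - 3)*(y - 3)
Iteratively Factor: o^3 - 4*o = (o + 2)*(o^2 - 2*o) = (o - 2)*(o + 2)*(o)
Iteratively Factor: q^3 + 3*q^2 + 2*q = (q)*(q^2 + 3*q + 2) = q*(q + 2)*(q + 1)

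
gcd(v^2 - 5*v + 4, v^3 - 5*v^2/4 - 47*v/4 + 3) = v - 4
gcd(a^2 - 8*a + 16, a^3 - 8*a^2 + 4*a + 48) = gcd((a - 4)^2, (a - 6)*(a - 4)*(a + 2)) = a - 4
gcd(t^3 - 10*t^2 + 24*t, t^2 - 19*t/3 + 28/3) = t - 4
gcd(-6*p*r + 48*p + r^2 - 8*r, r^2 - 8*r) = r - 8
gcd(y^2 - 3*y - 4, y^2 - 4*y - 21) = 1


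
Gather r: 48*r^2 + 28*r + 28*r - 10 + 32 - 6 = 48*r^2 + 56*r + 16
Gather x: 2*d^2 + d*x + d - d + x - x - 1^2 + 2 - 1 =2*d^2 + d*x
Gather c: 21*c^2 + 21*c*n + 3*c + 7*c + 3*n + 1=21*c^2 + c*(21*n + 10) + 3*n + 1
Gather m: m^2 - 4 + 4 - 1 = m^2 - 1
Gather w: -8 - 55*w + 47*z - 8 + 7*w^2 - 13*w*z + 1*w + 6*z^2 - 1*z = 7*w^2 + w*(-13*z - 54) + 6*z^2 + 46*z - 16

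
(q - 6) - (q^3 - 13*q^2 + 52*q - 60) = -q^3 + 13*q^2 - 51*q + 54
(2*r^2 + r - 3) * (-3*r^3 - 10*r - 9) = -6*r^5 - 3*r^4 - 11*r^3 - 28*r^2 + 21*r + 27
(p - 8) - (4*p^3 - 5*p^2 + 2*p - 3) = -4*p^3 + 5*p^2 - p - 5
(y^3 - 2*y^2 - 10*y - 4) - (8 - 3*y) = y^3 - 2*y^2 - 7*y - 12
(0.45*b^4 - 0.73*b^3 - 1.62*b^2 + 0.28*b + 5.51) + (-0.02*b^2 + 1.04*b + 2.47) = 0.45*b^4 - 0.73*b^3 - 1.64*b^2 + 1.32*b + 7.98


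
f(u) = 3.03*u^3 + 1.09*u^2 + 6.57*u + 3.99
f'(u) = 9.09*u^2 + 2.18*u + 6.57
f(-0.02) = 3.86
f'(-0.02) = 6.53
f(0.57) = 8.65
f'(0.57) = 10.77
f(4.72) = 377.90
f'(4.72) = 219.37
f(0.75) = 10.81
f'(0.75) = 13.32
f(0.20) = 5.37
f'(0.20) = 7.37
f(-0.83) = -2.44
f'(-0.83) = 11.02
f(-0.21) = 2.63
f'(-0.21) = 6.51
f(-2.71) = -66.11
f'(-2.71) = 67.42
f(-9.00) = -2175.72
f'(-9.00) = 723.24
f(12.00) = 5475.63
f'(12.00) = 1341.69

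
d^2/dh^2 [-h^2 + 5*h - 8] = -2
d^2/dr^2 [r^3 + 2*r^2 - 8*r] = 6*r + 4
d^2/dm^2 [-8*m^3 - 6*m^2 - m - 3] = -48*m - 12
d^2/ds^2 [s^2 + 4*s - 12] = 2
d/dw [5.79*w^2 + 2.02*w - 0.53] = 11.58*w + 2.02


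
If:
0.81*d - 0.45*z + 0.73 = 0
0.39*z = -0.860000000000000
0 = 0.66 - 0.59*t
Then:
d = -2.13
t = 1.12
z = -2.21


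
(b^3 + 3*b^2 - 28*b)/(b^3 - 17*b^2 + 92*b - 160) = b*(b + 7)/(b^2 - 13*b + 40)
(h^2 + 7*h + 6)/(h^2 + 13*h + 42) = (h + 1)/(h + 7)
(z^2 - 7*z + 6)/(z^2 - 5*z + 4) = (z - 6)/(z - 4)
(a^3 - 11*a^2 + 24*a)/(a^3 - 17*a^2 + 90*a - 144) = a/(a - 6)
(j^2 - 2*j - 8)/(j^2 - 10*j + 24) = (j + 2)/(j - 6)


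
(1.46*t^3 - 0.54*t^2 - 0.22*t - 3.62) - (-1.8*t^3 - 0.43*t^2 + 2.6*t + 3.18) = 3.26*t^3 - 0.11*t^2 - 2.82*t - 6.8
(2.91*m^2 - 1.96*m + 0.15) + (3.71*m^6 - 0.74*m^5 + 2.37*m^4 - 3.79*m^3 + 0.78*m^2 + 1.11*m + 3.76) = 3.71*m^6 - 0.74*m^5 + 2.37*m^4 - 3.79*m^3 + 3.69*m^2 - 0.85*m + 3.91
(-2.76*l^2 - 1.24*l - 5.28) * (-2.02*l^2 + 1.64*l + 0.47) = 5.5752*l^4 - 2.0216*l^3 + 7.3348*l^2 - 9.242*l - 2.4816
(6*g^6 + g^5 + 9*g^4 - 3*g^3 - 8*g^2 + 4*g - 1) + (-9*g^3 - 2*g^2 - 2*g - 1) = 6*g^6 + g^5 + 9*g^4 - 12*g^3 - 10*g^2 + 2*g - 2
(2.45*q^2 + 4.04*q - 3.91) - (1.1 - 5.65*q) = 2.45*q^2 + 9.69*q - 5.01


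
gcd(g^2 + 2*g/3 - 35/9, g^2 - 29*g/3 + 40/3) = g - 5/3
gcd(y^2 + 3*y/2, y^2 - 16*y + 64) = 1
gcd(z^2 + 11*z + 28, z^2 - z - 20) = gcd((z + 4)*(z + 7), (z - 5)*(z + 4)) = z + 4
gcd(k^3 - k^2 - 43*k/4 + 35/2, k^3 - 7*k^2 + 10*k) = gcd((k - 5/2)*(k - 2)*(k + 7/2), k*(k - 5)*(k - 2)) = k - 2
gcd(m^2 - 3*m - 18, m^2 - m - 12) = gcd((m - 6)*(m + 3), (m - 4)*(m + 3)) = m + 3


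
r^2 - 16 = (r - 4)*(r + 4)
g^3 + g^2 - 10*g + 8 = (g - 2)*(g - 1)*(g + 4)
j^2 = j^2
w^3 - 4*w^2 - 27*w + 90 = (w - 6)*(w - 3)*(w + 5)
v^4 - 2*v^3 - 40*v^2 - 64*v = v*(v - 8)*(v + 2)*(v + 4)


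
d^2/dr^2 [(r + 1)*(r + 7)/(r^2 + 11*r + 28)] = -6/(r^3 + 12*r^2 + 48*r + 64)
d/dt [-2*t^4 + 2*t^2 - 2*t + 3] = -8*t^3 + 4*t - 2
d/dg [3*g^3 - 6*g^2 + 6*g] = 9*g^2 - 12*g + 6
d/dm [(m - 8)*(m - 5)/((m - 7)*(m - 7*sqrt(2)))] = (-(m - 8)*(m - 7)*(m - 5) - (m - 8)*(m - 5)*(m - 7*sqrt(2)) + (m - 7)*(m - 7*sqrt(2))*(2*m - 13))/((m - 7)^2*(m - 7*sqrt(2))^2)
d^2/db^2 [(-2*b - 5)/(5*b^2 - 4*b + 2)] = 2*(-4*(2*b + 5)*(5*b - 2)^2 + (30*b + 17)*(5*b^2 - 4*b + 2))/(5*b^2 - 4*b + 2)^3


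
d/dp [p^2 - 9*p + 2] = 2*p - 9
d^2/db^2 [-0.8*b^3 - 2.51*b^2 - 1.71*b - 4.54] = -4.8*b - 5.02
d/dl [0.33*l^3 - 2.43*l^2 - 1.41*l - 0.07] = 0.99*l^2 - 4.86*l - 1.41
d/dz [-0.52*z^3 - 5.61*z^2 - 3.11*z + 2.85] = -1.56*z^2 - 11.22*z - 3.11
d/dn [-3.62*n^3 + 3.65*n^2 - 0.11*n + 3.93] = -10.86*n^2 + 7.3*n - 0.11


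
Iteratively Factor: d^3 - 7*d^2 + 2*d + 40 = (d - 4)*(d^2 - 3*d - 10) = (d - 5)*(d - 4)*(d + 2)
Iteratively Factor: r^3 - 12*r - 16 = (r + 2)*(r^2 - 2*r - 8) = (r - 4)*(r + 2)*(r + 2)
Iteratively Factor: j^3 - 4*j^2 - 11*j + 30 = (j + 3)*(j^2 - 7*j + 10) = (j - 2)*(j + 3)*(j - 5)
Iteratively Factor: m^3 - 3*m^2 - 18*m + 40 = (m - 2)*(m^2 - m - 20) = (m - 5)*(m - 2)*(m + 4)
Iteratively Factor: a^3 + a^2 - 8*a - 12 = (a + 2)*(a^2 - a - 6) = (a - 3)*(a + 2)*(a + 2)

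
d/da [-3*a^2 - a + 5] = -6*a - 1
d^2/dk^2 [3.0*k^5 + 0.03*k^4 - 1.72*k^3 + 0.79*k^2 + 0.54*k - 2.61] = 60.0*k^3 + 0.36*k^2 - 10.32*k + 1.58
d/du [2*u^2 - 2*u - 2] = 4*u - 2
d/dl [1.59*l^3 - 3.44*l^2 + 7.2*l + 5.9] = 4.77*l^2 - 6.88*l + 7.2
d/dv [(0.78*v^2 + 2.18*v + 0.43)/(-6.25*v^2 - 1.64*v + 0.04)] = (12.3458*v^2 + 5.4374*v + 0.7924)/(39.0625*v^4 + 20.5*v^3 + 2.1896*v^2 - 0.1312*v + 0.0016)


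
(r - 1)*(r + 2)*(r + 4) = r^3 + 5*r^2 + 2*r - 8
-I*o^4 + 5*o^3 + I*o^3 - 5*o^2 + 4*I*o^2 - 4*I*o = o*(o + I)*(o + 4*I)*(-I*o + I)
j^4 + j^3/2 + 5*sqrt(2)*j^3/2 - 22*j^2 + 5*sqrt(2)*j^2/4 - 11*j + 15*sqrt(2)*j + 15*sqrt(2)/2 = (j + 1/2)*(j - 3*sqrt(2)/2)*(j - sqrt(2))*(j + 5*sqrt(2))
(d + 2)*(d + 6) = d^2 + 8*d + 12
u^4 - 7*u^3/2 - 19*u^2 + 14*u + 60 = (u - 6)*(u - 2)*(u + 2)*(u + 5/2)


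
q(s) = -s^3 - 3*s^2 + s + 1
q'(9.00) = -296.00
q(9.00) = -962.00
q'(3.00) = -44.00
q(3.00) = -50.00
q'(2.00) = -23.00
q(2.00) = -17.00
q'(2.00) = -23.00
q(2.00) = -17.00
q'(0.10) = 0.37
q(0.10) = 1.07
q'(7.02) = -188.96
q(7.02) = -485.77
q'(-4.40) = -30.68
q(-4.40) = 23.70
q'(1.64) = -16.91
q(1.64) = -9.84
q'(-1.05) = 3.99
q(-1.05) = -2.20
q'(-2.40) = -1.88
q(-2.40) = -4.86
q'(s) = -3*s^2 - 6*s + 1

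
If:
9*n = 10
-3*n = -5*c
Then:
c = 2/3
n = 10/9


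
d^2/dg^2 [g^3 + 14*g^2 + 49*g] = 6*g + 28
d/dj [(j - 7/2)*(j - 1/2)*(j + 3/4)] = 3*j^2 - 13*j/2 - 5/4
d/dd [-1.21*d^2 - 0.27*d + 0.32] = -2.42*d - 0.27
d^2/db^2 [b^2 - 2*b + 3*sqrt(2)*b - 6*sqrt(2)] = 2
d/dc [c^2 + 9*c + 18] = 2*c + 9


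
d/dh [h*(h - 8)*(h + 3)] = 3*h^2 - 10*h - 24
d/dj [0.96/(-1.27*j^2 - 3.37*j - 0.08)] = (2.4384*j + 3.2352)/(1.27*j^2 + 3.37*j + 0.08)^2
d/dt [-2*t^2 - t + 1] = -4*t - 1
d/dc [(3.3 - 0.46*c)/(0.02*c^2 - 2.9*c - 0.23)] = (0.0092*c^2 - 0.132*c + 9.6758)/(0.0004*c^4 - 0.116*c^3 + 8.4008*c^2 + 1.334*c + 0.0529)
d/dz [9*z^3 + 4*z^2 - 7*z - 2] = 27*z^2 + 8*z - 7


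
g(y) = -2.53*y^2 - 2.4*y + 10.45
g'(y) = -5.06*y - 2.4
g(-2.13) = 4.08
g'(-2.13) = 8.38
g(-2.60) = -0.41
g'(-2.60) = 10.76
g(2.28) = -8.17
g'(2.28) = -13.94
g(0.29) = 9.54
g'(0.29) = -3.87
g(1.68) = -0.72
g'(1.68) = -10.90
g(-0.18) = 10.80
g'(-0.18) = -1.49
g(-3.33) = -9.61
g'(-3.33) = 14.45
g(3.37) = -26.37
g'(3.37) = -19.45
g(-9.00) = -172.88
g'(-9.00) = 43.14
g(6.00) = -95.03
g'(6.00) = -32.76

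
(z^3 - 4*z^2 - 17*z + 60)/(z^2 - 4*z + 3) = (z^2 - z - 20)/(z - 1)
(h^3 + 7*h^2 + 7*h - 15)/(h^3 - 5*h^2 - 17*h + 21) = (h + 5)/(h - 7)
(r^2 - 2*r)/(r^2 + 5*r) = (r - 2)/(r + 5)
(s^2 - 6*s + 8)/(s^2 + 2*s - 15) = (s^2 - 6*s + 8)/(s^2 + 2*s - 15)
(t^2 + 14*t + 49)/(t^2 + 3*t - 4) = (t^2 + 14*t + 49)/(t^2 + 3*t - 4)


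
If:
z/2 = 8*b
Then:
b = z/16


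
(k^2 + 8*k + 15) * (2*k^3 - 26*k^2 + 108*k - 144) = 2*k^5 - 10*k^4 - 70*k^3 + 330*k^2 + 468*k - 2160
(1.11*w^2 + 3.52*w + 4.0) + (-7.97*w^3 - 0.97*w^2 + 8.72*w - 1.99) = -7.97*w^3 + 0.14*w^2 + 12.24*w + 2.01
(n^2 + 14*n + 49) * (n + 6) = n^3 + 20*n^2 + 133*n + 294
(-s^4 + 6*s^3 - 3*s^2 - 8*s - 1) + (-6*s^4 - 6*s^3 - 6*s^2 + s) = -7*s^4 - 9*s^2 - 7*s - 1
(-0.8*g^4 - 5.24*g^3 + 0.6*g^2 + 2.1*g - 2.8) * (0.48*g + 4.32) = -0.384*g^5 - 5.9712*g^4 - 22.3488*g^3 + 3.6*g^2 + 7.728*g - 12.096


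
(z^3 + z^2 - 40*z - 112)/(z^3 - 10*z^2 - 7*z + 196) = (z + 4)/(z - 7)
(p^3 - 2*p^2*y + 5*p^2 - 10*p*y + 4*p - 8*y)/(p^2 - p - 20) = (p^2 - 2*p*y + p - 2*y)/(p - 5)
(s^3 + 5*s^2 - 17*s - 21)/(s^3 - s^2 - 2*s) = (s^2 + 4*s - 21)/(s*(s - 2))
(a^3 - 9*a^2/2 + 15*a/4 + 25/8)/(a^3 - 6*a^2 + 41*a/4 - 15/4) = (4*a^2 - 8*a - 5)/(2*(2*a^2 - 7*a + 3))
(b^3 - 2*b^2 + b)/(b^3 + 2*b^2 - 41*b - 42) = b*(b^2 - 2*b + 1)/(b^3 + 2*b^2 - 41*b - 42)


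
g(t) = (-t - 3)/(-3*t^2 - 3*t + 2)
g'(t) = (-t - 3)*(6*t + 3)/(-3*t^2 - 3*t + 2)^2 - 1/(-3*t^2 - 3*t + 2) = (3*t^2 + 3*t - 3*(t + 3)*(2*t + 1) - 2)/(3*t^2 + 3*t - 2)^2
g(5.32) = 0.08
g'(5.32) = -0.02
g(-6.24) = -0.03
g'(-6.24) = -0.00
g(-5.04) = -0.03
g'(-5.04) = 0.00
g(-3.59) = -0.02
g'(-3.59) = 0.02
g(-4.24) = -0.03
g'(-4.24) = 0.01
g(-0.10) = -1.28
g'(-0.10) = -1.79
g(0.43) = -22.09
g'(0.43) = -800.01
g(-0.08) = -1.31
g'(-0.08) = -1.94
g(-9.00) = -0.03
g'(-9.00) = 0.00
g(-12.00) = -0.02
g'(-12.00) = 0.00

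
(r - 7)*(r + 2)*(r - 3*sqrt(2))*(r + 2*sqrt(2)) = r^4 - 5*r^3 - sqrt(2)*r^3 - 26*r^2 + 5*sqrt(2)*r^2 + 14*sqrt(2)*r + 60*r + 168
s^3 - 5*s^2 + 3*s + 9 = (s - 3)^2*(s + 1)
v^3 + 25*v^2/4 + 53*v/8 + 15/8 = (v + 1/2)*(v + 3/4)*(v + 5)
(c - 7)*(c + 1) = c^2 - 6*c - 7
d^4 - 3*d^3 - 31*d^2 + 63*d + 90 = (d - 6)*(d - 3)*(d + 1)*(d + 5)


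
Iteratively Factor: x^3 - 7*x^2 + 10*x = (x)*(x^2 - 7*x + 10) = x*(x - 5)*(x - 2)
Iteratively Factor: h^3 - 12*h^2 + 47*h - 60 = (h - 3)*(h^2 - 9*h + 20) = (h - 5)*(h - 3)*(h - 4)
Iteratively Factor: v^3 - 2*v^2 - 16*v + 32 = (v - 2)*(v^2 - 16) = (v - 4)*(v - 2)*(v + 4)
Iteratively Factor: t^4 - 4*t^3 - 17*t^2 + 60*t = (t - 3)*(t^3 - t^2 - 20*t) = (t - 5)*(t - 3)*(t^2 + 4*t) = (t - 5)*(t - 3)*(t + 4)*(t)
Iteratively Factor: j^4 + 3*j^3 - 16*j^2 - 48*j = (j + 4)*(j^3 - j^2 - 12*j) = (j - 4)*(j + 4)*(j^2 + 3*j) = j*(j - 4)*(j + 4)*(j + 3)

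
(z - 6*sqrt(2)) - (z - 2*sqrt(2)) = -4*sqrt(2)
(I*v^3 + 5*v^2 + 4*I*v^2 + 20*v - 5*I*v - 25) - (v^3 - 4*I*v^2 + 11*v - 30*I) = -v^3 + I*v^3 + 5*v^2 + 8*I*v^2 + 9*v - 5*I*v - 25 + 30*I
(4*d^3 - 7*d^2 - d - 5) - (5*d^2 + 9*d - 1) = 4*d^3 - 12*d^2 - 10*d - 4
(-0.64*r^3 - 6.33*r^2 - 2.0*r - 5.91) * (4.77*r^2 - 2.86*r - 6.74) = -3.0528*r^5 - 28.3637*r^4 + 12.8774*r^3 + 20.1935*r^2 + 30.3826*r + 39.8334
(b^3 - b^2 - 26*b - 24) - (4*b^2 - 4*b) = b^3 - 5*b^2 - 22*b - 24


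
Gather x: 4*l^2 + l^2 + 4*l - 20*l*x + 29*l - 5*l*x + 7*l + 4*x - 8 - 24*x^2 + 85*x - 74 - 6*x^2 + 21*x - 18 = 5*l^2 + 40*l - 30*x^2 + x*(110 - 25*l) - 100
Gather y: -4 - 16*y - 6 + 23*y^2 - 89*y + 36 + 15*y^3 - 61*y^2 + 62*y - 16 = 15*y^3 - 38*y^2 - 43*y + 10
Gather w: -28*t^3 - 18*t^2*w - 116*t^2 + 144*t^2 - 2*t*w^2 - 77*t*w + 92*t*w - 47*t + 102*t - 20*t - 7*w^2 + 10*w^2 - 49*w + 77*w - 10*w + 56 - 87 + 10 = -28*t^3 + 28*t^2 + 35*t + w^2*(3 - 2*t) + w*(-18*t^2 + 15*t + 18) - 21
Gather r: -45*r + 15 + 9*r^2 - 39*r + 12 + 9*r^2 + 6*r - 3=18*r^2 - 78*r + 24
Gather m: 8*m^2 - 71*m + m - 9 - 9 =8*m^2 - 70*m - 18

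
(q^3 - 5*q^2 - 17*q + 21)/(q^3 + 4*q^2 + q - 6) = (q - 7)/(q + 2)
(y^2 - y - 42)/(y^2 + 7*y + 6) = (y - 7)/(y + 1)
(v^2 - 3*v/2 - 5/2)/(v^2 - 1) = (v - 5/2)/(v - 1)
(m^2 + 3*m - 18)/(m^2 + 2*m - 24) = (m - 3)/(m - 4)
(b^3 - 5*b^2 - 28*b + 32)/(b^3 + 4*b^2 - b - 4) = (b - 8)/(b + 1)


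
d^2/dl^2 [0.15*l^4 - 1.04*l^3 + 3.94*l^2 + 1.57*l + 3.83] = 1.8*l^2 - 6.24*l + 7.88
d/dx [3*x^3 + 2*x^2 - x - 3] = 9*x^2 + 4*x - 1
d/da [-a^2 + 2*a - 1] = 2 - 2*a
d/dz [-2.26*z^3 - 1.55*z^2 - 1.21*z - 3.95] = -6.78*z^2 - 3.1*z - 1.21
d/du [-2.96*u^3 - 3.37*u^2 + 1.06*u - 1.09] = -8.88*u^2 - 6.74*u + 1.06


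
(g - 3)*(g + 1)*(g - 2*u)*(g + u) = g^4 - g^3*u - 2*g^3 - 2*g^2*u^2 + 2*g^2*u - 3*g^2 + 4*g*u^2 + 3*g*u + 6*u^2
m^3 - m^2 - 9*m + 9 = (m - 3)*(m - 1)*(m + 3)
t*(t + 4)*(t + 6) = t^3 + 10*t^2 + 24*t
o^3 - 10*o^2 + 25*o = o*(o - 5)^2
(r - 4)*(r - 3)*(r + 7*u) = r^3 + 7*r^2*u - 7*r^2 - 49*r*u + 12*r + 84*u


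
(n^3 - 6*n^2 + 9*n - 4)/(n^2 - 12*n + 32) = (n^2 - 2*n + 1)/(n - 8)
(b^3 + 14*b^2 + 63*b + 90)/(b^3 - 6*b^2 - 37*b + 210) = (b^2 + 8*b + 15)/(b^2 - 12*b + 35)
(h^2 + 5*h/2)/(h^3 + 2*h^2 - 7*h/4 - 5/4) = 2*h/(2*h^2 - h - 1)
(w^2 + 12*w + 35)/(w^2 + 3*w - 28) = (w + 5)/(w - 4)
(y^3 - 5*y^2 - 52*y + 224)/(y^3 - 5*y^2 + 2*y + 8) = (y^2 - y - 56)/(y^2 - y - 2)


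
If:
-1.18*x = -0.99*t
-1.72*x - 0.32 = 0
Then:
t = -0.22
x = -0.19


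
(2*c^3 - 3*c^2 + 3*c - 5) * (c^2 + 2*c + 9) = 2*c^5 + c^4 + 15*c^3 - 26*c^2 + 17*c - 45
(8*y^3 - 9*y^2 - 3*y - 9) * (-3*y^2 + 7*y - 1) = -24*y^5 + 83*y^4 - 62*y^3 + 15*y^2 - 60*y + 9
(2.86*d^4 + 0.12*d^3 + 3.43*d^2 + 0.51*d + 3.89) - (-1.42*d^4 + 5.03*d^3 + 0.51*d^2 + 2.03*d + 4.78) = 4.28*d^4 - 4.91*d^3 + 2.92*d^2 - 1.52*d - 0.89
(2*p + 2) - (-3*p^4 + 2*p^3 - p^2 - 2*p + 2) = 3*p^4 - 2*p^3 + p^2 + 4*p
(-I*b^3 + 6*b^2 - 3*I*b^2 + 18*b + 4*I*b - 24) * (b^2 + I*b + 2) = -I*b^5 + 7*b^4 - 3*I*b^4 + 21*b^3 + 8*I*b^3 - 16*b^2 + 12*I*b^2 + 36*b - 16*I*b - 48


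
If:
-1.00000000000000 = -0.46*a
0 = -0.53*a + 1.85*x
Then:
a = 2.17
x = 0.62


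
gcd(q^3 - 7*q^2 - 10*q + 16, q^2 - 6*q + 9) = 1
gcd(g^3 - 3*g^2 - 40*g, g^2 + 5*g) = g^2 + 5*g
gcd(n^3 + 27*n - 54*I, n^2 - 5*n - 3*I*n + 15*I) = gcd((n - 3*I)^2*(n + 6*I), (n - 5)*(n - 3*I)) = n - 3*I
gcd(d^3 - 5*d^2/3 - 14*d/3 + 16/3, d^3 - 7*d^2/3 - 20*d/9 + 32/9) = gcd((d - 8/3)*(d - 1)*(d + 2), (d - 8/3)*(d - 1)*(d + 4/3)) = d^2 - 11*d/3 + 8/3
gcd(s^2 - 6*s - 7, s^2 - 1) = s + 1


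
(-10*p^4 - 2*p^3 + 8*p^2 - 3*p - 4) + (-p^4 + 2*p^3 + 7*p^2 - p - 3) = -11*p^4 + 15*p^2 - 4*p - 7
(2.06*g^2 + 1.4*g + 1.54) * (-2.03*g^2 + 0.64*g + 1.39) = -4.1818*g^4 - 1.5236*g^3 + 0.6332*g^2 + 2.9316*g + 2.1406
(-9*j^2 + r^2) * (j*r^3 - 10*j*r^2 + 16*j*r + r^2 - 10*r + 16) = -9*j^3*r^3 + 90*j^3*r^2 - 144*j^3*r - 9*j^2*r^2 + 90*j^2*r - 144*j^2 + j*r^5 - 10*j*r^4 + 16*j*r^3 + r^4 - 10*r^3 + 16*r^2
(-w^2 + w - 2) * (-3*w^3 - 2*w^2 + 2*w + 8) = 3*w^5 - w^4 + 2*w^3 - 2*w^2 + 4*w - 16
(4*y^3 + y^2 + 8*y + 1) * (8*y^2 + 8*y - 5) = 32*y^5 + 40*y^4 + 52*y^3 + 67*y^2 - 32*y - 5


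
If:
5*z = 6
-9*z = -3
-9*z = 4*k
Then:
No Solution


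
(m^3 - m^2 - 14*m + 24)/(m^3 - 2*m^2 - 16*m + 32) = (m - 3)/(m - 4)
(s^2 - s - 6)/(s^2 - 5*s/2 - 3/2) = 2*(s + 2)/(2*s + 1)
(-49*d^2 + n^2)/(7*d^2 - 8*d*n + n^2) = (-7*d - n)/(d - n)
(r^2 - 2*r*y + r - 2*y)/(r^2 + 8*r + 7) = (r - 2*y)/(r + 7)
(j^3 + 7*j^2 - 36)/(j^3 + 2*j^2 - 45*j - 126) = (j - 2)/(j - 7)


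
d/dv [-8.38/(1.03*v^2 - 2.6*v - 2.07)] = (17.2628*v - 21.788)/(-1.03*v^2 + 2.6*v + 2.07)^2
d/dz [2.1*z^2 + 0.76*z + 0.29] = 4.2*z + 0.76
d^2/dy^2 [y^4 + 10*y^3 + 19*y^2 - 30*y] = 12*y^2 + 60*y + 38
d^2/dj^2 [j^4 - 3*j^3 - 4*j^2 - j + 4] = 12*j^2 - 18*j - 8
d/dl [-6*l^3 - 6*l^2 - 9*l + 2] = -18*l^2 - 12*l - 9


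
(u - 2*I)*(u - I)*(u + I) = u^3 - 2*I*u^2 + u - 2*I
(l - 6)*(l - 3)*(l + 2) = l^3 - 7*l^2 + 36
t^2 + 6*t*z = t*(t + 6*z)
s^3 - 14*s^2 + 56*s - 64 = (s - 8)*(s - 4)*(s - 2)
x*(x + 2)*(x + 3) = x^3 + 5*x^2 + 6*x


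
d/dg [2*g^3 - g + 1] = 6*g^2 - 1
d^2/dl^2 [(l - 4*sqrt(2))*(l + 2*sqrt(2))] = 2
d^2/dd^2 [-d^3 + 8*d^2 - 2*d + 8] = 16 - 6*d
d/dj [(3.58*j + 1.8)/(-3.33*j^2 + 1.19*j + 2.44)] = (11.9214*j^2 + 11.988*j + 6.5932)/(11.0889*j^4 - 7.9254*j^3 - 14.8343*j^2 + 5.8072*j + 5.9536)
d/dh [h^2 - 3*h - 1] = 2*h - 3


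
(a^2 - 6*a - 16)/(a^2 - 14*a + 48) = (a + 2)/(a - 6)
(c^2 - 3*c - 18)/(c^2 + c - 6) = (c - 6)/(c - 2)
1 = 1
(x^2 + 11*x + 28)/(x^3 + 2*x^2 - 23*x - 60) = (x + 7)/(x^2 - 2*x - 15)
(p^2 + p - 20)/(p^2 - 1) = (p^2 + p - 20)/(p^2 - 1)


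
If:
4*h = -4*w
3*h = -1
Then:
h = -1/3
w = 1/3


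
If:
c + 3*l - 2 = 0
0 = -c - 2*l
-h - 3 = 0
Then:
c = -4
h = -3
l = 2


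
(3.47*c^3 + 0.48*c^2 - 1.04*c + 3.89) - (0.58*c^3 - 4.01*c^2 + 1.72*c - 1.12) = 2.89*c^3 + 4.49*c^2 - 2.76*c + 5.01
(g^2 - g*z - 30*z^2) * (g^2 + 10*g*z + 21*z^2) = g^4 + 9*g^3*z - 19*g^2*z^2 - 321*g*z^3 - 630*z^4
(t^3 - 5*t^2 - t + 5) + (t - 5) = t^3 - 5*t^2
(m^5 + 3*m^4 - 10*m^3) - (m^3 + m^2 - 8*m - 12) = m^5 + 3*m^4 - 11*m^3 - m^2 + 8*m + 12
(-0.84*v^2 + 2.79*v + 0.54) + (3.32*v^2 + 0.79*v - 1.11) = 2.48*v^2 + 3.58*v - 0.57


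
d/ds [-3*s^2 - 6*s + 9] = -6*s - 6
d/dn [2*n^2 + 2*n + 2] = 4*n + 2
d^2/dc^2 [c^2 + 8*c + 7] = 2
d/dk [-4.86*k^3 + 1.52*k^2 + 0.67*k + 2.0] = -14.58*k^2 + 3.04*k + 0.67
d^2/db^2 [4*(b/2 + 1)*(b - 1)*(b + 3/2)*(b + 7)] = 24*b^2 + 114*b + 68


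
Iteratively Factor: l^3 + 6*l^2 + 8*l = (l)*(l^2 + 6*l + 8) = l*(l + 2)*(l + 4)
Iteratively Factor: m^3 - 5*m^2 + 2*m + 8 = (m - 4)*(m^2 - m - 2) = (m - 4)*(m + 1)*(m - 2)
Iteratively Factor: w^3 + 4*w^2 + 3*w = (w + 3)*(w^2 + w) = (w + 1)*(w + 3)*(w)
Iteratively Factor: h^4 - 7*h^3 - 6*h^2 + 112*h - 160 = (h - 5)*(h^3 - 2*h^2 - 16*h + 32) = (h - 5)*(h - 2)*(h^2 - 16) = (h - 5)*(h - 4)*(h - 2)*(h + 4)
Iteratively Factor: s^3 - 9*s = (s)*(s^2 - 9) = s*(s - 3)*(s + 3)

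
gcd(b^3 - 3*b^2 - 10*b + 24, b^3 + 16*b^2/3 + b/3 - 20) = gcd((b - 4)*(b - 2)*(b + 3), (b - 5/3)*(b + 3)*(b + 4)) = b + 3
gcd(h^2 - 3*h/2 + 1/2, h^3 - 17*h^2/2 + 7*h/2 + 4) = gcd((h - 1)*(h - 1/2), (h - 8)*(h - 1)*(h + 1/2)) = h - 1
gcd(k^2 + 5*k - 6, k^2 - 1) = k - 1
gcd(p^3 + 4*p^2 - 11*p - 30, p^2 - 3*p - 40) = p + 5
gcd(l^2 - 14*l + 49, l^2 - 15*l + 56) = l - 7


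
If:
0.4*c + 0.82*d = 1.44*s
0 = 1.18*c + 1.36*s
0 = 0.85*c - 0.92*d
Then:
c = 0.00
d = 0.00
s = 0.00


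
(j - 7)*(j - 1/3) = j^2 - 22*j/3 + 7/3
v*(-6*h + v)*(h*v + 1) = -6*h^2*v^2 + h*v^3 - 6*h*v + v^2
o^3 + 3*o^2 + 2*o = o*(o + 1)*(o + 2)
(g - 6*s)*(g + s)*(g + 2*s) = g^3 - 3*g^2*s - 16*g*s^2 - 12*s^3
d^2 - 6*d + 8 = (d - 4)*(d - 2)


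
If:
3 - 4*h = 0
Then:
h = 3/4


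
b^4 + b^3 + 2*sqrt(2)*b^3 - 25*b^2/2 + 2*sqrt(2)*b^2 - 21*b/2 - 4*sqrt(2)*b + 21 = (b - 1)*(b + 2)*(b - 3*sqrt(2)/2)*(b + 7*sqrt(2)/2)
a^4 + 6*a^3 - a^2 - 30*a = a*(a - 2)*(a + 3)*(a + 5)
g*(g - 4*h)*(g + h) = g^3 - 3*g^2*h - 4*g*h^2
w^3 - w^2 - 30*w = w*(w - 6)*(w + 5)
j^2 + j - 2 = (j - 1)*(j + 2)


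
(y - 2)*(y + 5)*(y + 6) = y^3 + 9*y^2 + 8*y - 60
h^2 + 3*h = h*(h + 3)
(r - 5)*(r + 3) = r^2 - 2*r - 15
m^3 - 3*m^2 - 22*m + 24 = (m - 6)*(m - 1)*(m + 4)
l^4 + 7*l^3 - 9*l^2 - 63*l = l*(l - 3)*(l + 3)*(l + 7)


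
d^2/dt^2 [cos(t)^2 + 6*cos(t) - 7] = -6*cos(t) - 2*cos(2*t)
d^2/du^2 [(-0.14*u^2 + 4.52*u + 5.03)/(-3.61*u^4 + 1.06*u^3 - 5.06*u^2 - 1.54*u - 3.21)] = (10.946964*u^8 - 710.075448*u^7 - 1039.089588*u^6 + 42.2319240000004*u^5 - 1463.0115*u^4 + 1125.645424*u^3 - 222.193908*u^2 + 102.634212*u + 187.115744)/(47.045881*u^12 - 41.442078*u^11 + 209.995866*u^10 - 57.15829*u^9 + 384.484575*u^8 + 18.854652*u^7 + 468.313964*u^6 + 114.518052*u^5 + 362.716935*u^4 + 120.96685*u^3 + 179.254746*u^2 + 47.604942*u + 33.076161)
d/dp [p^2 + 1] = 2*p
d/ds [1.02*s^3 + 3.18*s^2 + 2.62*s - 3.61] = 3.06*s^2 + 6.36*s + 2.62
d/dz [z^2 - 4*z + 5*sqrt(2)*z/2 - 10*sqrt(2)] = 2*z - 4 + 5*sqrt(2)/2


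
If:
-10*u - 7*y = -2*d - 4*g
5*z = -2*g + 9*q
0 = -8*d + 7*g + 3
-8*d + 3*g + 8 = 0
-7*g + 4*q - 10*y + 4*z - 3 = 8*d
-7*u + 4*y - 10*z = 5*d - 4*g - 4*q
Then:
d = 47/32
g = 5/4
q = -25595/4032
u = 68/9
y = -1391/144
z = -5343/448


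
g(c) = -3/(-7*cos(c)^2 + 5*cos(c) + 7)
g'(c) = -3*(-14*sin(c)*cos(c) + 5*sin(c))/(-7*cos(c)^2 + 5*cos(c) + 7)^2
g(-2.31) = -6.60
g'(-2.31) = 154.96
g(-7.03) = -0.43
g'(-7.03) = -0.23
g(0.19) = -0.58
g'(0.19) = 0.19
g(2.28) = -3.87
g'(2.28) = -53.49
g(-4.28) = -0.82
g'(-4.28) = -2.19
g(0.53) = -0.49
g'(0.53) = 0.29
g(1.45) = -0.40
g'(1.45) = -0.18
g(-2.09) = -1.07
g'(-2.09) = 3.98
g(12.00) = -0.48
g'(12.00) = -0.28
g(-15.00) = 3.58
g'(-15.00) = 43.40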